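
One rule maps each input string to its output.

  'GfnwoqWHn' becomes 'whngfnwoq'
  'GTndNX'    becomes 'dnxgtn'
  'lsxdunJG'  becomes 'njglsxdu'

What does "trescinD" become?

The rule is to move the last 3 characters to the front (rotate right by 3), then convert every letter to lowercase.
Working it through for "trescinD": intermediate "inDtresc", final "indtresc".

indtresc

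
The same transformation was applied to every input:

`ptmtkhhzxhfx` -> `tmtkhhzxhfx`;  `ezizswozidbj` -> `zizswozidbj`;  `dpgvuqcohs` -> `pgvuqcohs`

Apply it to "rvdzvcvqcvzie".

vdzvcvqcvzie

What's happening: delete the first character.
So "rvdzvcvqcvzie" becomes "vdzvcvqcvzie".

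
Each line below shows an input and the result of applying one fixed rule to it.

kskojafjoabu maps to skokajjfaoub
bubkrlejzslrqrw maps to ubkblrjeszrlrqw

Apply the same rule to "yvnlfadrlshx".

vylnafrdslxh

Each output is the input with this applied: swap each adjacent pair of characters (1↔2, 3↔4, ...).
Applying that to "yvnlfadrlshx" gives "vylnafrdslxh".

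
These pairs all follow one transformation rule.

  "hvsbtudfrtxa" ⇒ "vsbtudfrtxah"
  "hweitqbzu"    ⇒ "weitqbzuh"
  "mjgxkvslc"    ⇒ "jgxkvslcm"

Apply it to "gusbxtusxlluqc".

usbxtusxlluqcg

The pattern: move the first character to the end.
For "gusbxtusxlluqc" the result is "usbxtusxlluqcg".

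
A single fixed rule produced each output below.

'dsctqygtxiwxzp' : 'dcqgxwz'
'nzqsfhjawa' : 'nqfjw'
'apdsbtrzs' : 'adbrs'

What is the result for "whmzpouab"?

The rule is to keep every other character starting from the first (positions 1st, 3rd, 5th, ...).
So "whmzpouab" becomes "wmpub".

wmpub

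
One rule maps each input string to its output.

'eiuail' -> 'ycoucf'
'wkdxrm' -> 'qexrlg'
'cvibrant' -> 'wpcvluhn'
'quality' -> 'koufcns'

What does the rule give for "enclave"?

In each case the input is transformed by: shift every letter 6 places backward in the alphabet (wrapping around).
So "enclave" becomes "yhwfupy".

yhwfupy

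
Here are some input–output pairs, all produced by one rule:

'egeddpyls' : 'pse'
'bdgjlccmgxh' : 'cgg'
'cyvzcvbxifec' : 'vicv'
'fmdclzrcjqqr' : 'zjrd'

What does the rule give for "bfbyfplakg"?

The transformation: keep one character in every 3, starting at position 3 (positions 3rd, 6th, 9th, ...), then move the first character to the end.
Working it through for "bfbyfplakg": intermediate "bpk", final "pkb".

pkb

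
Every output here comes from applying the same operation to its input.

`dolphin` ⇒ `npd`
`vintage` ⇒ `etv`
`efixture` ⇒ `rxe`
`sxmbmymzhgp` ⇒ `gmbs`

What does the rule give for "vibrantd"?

trv

The pattern: keep one character in every 3, starting at position 1 (positions 1st, 4th, 7th, ...), then reverse the string.
Starting from "vibrantd": after the first operation, "vrt"; after the second, "trv".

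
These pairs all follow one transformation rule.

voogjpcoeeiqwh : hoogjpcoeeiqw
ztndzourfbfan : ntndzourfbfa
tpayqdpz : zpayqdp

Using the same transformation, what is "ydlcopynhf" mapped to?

fdlcopynh

The pattern: delete the first character, then move the last character to the front.
On "ydlcopynhf" that produces "fdlcopynh".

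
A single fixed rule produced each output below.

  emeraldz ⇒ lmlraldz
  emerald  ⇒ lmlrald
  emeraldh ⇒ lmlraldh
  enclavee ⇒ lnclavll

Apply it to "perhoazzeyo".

The pattern: replace every "e" with "l".
For "perhoazzeyo" the result is "plrhoazzlyo".

plrhoazzlyo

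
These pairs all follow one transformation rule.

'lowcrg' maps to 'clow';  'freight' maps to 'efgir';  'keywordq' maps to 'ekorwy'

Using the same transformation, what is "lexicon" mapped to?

ceilx

In each case the input is transformed by: delete the last 2 characters, then sort the characters into alphabetical order.
"lexicon" → "lexic" → "ceilx".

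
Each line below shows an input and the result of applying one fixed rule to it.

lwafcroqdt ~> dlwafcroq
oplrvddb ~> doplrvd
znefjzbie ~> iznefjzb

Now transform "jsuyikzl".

What's happening: delete the last character, then move the last character to the front.
Starting from "jsuyikzl": after the first operation, "jsuyikz"; after the second, "zjsuyik".

zjsuyik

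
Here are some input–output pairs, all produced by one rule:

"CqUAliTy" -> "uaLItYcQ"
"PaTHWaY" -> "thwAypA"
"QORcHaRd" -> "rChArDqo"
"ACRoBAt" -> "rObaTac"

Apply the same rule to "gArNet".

The pattern: flip the case of every letter, then move the first 2 characters to the end (rotate left by 2).
On "gArNet": the first step gives "GaRnET", and the second then gives "RnETGa".
(Check on "CqUAliTy": → "cQuaLItY" → "uaLItYcQ" ✓)

RnETGa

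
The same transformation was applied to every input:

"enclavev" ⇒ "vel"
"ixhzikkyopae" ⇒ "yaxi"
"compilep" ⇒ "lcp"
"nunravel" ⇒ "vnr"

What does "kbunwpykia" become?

The pattern: swap the front and back halves of the string, then keep one character in every 3, starting at position 2 (positions 2nd, 5th, 8th, ...).
For "kbunwpykia", step one produces "pykiakbunw"; step two turns that into "yau".

yau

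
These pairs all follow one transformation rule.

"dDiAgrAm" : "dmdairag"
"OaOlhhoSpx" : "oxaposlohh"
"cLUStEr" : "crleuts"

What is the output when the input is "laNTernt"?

The transformation: take characters alternately from the front and the back (1st, last, 2nd, 2nd-last, ...), then convert every letter to lowercase.
On "laNTernt": the first step gives "ltanNrTe", and the second then gives "ltannrte".

ltannrte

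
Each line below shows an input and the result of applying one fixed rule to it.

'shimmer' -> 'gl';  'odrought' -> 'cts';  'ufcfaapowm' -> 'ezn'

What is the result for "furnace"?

tz

The pattern: keep one character in every 3, starting at position 2 (positions 2nd, 5th, 8th, ...), then shift every letter 1 place backward in the alphabet (wrapping around).
Working it through for "furnace": intermediate "ua", final "tz".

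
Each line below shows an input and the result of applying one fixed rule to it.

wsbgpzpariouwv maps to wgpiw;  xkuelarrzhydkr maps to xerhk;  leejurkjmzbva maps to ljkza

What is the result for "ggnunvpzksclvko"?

gupsv

In each case the input is transformed by: keep one character in every 3, starting at position 1 (positions 1st, 4th, 7th, ...).
"ggnunvpzksclvko" → "gupsv".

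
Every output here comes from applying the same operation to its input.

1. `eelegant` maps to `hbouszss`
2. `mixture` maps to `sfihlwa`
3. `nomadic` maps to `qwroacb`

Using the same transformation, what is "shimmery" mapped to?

What's happening: reverse the string, then shift every letter 12 places backward in the alphabet (wrapping around).
"shimmery" → "yremmihs" → "mfsaawvg".

mfsaawvg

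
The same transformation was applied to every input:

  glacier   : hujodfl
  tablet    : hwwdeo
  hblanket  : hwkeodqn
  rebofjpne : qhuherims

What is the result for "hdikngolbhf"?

kikglnqjroe

The transformation: move the last 2 characters to the front (rotate right by 2), then shift every letter 3 places forward in the alphabet (wrapping around).
For "hdikngolbhf", step one produces "hfhdikngolb"; step two turns that into "kikglnqjroe".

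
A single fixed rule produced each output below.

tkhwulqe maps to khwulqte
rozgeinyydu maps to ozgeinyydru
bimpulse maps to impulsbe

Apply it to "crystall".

Rule — swap the first and last characters, then move the first character to the end.
So "crystall" becomes "rystalcl".

rystalcl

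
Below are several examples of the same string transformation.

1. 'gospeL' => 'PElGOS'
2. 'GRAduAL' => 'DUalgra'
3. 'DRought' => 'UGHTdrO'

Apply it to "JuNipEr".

In each case the input is transformed by: flip the case of every letter, then move the first 3 characters to the end (rotate left by 3).
For "JuNipEr", step one produces "jUnIPeR"; step two turns that into "IPeRjUn".

IPeRjUn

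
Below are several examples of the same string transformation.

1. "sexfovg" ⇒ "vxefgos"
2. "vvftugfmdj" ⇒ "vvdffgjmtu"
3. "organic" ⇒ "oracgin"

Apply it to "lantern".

Looking at the pairs, the operation is to sort the characters into alphabetical order, then move the last 2 characters to the front (rotate right by 2).
On "lantern": the first step gives "aelnnrt", and the second then gives "rtaelnn".

rtaelnn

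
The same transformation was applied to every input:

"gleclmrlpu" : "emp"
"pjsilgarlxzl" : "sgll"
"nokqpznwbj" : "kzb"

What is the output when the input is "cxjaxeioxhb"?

jex

What's happening: keep one character in every 3, starting at position 3 (positions 3rd, 6th, 9th, ...).
"cxjaxeioxhb" → "jex".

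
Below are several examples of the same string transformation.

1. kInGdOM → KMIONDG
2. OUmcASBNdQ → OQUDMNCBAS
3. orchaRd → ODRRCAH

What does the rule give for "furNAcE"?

Each output is the input with this applied: take characters alternately from the front and the back (1st, last, 2nd, 2nd-last, ...), then convert every letter to uppercase.
On "furNAcE" that produces "FEUCRAN".
(Check on "orchaRd": → "odrRcah" → "ODRRCAH" ✓)

FEUCRAN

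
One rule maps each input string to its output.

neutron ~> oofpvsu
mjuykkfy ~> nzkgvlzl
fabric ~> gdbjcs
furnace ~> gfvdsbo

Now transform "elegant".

Looking at the pairs, the operation is to shift every letter 1 place forward in the alphabet (wrapping around), then take characters alternately from the front and the back (1st, last, 2nd, 2nd-last, ...).
Applying both steps to "elegant": "fmfhbou", then "fumofbh".

fumofbh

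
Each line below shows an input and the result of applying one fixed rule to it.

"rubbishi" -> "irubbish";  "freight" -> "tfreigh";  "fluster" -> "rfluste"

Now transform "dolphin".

ndolphi

What's happening: move the last character to the front.
On "dolphin" that produces "ndolphi".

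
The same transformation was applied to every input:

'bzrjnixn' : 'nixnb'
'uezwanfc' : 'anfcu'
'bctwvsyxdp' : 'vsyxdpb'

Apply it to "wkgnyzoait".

Looking at the pairs, the operation is to move the first character to the end, then delete the first 3 characters.
For "wkgnyzoait", step one produces "kgnyzoaitw"; step two turns that into "yzoaitw".

yzoaitw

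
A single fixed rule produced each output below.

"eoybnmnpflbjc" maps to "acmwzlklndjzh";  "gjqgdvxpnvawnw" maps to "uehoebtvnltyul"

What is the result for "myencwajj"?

hkwclauyh

What's happening: move the last character to the front, then shift every letter 2 places backward in the alphabet (wrapping around).
On "myencwajj": the first step gives "jmyencwaj", and the second then gives "hkwclauyh".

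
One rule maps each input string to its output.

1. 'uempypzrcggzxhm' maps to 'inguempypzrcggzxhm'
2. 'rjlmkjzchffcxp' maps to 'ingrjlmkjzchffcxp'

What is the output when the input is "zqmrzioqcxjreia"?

The pattern: prepend "ing".
Applying that to "zqmrzioqcxjreia" gives "ingzqmrzioqcxjreia".

ingzqmrzioqcxjreia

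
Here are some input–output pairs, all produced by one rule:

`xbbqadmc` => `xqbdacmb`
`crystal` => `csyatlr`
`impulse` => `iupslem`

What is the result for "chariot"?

craoith

The transformation: swap each adjacent pair of characters (1↔2, 3↔4, ...), then move the first character to the end.
On "chariot" that produces "craoith".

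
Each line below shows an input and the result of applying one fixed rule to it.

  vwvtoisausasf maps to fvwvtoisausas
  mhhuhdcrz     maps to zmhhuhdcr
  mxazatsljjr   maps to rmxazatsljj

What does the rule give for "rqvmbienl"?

The transformation: move the last character to the front.
Applying that to "rqvmbienl" gives "lrqvmbien".

lrqvmbien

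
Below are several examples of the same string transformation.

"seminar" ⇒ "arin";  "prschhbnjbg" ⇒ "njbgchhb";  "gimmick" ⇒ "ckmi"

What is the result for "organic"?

The pattern: delete the first 3 characters, then swap the front and back halves of the string.
"organic" → "anic" → "ican".

ican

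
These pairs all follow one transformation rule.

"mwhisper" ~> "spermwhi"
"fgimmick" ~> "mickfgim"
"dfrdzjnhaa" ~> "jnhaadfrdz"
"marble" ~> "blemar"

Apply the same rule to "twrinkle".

In each case the input is transformed by: swap the front and back halves of the string.
For "twrinkle" the result is "nkletwri".

nkletwri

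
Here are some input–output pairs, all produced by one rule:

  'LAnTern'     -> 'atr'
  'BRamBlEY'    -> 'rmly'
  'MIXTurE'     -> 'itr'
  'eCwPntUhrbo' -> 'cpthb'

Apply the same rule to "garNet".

The transformation: keep every other character starting from the second (positions 2nd, 4th, 6th, ...), then convert every letter to lowercase.
For "garNet", step one produces "aNt"; step two turns that into "ant".

ant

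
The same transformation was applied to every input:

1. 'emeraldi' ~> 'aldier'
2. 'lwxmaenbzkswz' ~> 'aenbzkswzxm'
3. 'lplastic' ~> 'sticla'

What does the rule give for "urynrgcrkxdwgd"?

rgcrkxdwgdyn

The transformation: delete the first 2 characters, then move the first 2 characters to the end (rotate left by 2).
Applying both steps to "urynrgcrkxdwgd": "ynrgcrkxdwgd", then "rgcrkxdwgdyn".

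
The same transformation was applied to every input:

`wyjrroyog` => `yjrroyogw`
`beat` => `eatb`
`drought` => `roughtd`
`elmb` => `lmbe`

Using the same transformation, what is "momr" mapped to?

omrm

Each output is the input with this applied: move the first character to the end.
"momr" → "omrm".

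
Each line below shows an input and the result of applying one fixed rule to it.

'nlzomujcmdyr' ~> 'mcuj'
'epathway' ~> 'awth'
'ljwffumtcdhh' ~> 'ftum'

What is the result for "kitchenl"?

What's happening: take characters alternately from the front and the back (1st, last, 2nd, 2nd-last, ...), then keep only the last 4 characters.
For "kitchenl", step one produces "klintech"; step two turns that into "tech".

tech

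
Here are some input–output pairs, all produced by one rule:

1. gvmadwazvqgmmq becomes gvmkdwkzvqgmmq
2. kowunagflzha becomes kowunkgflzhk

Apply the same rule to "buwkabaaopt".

The transformation: replace every "a" with "k".
"buwkabaaopt" → "buwkkbkkopt".

buwkkbkkopt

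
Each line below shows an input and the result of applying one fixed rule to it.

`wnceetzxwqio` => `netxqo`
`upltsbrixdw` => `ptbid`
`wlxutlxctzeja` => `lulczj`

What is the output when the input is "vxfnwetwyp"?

xnewp

What's happening: keep every other character starting from the second (positions 2nd, 4th, 6th, ...).
Applying that to "vxfnwetwyp" gives "xnewp".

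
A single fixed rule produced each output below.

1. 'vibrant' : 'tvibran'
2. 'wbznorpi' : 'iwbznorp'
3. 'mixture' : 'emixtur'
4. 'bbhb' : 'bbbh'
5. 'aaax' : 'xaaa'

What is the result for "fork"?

Rule — move the last character to the front.
Applying that to "fork" gives "kfor".

kfor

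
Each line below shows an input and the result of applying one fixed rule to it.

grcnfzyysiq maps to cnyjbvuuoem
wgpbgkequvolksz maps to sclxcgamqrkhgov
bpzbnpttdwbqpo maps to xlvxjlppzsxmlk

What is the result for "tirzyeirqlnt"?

Each output is the input with this applied: shift every letter 4 places backward in the alphabet (wrapping around).
"tirzyeirqlnt" → "penvuaenmhjp".

penvuaenmhjp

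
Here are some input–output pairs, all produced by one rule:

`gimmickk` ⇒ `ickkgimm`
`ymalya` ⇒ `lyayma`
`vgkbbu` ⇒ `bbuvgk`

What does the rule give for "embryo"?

ryoemb

Looking at the pairs, the operation is to swap the front and back halves of the string.
Applying that to "embryo" gives "ryoemb".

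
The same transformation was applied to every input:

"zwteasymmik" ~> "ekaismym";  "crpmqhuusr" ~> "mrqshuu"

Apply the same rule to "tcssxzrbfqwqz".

The rule is to delete the first 3 characters, then take characters alternately from the front and the back (1st, last, 2nd, 2nd-last, ...).
Applying both steps to "tcssxzrbfqwqz": "sxzrbfqwqz", then "szxqzwrqbf".

szxqzwrqbf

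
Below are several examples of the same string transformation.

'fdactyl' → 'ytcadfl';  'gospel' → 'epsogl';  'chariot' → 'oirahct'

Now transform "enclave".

valcnee

What's happening: move the last character to the front, then reverse the string.
On "enclave": the first step gives "eenclav", and the second then gives "valcnee".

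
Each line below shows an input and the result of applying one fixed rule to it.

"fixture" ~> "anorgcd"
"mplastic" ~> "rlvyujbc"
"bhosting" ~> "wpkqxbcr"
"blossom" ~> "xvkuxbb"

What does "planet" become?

ncyujw

Rule — shift every letter 9 places forward in the alphabet (wrapping around), then move the last 2 characters to the front (rotate right by 2).
"planet" → "yujwnc" → "ncyujw".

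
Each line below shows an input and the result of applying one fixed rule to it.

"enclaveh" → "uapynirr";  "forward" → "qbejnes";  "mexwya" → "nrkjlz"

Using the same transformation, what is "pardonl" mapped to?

Each output is the input with this applied: shift every letter 13 places forward in the alphabet (wrapping around) — i.e. ROT13, then swap the first and last characters.
On "pardonl": the first step gives "cneqbay", and the second then gives "yneqbac".

yneqbac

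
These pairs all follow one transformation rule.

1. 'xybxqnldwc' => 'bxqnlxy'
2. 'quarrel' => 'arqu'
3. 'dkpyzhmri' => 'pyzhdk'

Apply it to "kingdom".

ngki

Each output is the input with this applied: delete the last 3 characters, then move the first 2 characters to the end (rotate left by 2).
Working it through for "kingdom": intermediate "king", final "ngki".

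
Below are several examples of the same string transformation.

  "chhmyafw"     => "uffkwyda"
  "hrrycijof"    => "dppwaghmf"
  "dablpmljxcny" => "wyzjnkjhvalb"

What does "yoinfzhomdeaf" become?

Looking at the pairs, the operation is to shift every letter 2 places backward in the alphabet (wrapping around), then swap the first and last characters.
Starting from "yoinfzhomdeaf": after the first operation, "wmgldxfmkbcyd"; after the second, "dmgldxfmkbcyw".

dmgldxfmkbcyw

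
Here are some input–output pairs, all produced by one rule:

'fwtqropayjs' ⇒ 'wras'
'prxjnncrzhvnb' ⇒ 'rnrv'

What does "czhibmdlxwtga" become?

The rule is to keep one character in every 3, starting at position 2 (positions 2nd, 5th, 8th, ...).
Doing the same to "czhibmdlxwtga": "zblt".

zblt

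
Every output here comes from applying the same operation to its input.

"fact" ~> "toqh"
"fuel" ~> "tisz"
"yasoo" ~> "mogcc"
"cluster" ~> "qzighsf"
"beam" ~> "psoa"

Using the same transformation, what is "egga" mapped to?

Looking at the pairs, the operation is to shift every letter 12 places backward in the alphabet (wrapping around).
Doing the same to "egga": "suuo".

suuo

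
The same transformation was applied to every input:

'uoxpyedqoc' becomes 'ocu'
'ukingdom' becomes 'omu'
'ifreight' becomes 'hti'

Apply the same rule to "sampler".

ers

In each case the input is transformed by: move the last 2 characters to the front (rotate right by 2), then keep only the first 3 characters.
Doing the same to "sampler": "ers".
(Check on "ifreight": → "htifreig" → "hti" ✓)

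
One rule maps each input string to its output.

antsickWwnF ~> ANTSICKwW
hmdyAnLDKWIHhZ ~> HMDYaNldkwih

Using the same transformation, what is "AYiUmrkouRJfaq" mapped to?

ayIuMRKOUrjF

Looking at the pairs, the operation is to flip the case of every letter, then delete the last 2 characters.
On "AYiUmrkouRJfaq": the first step gives "ayIuMRKOUrjFAQ", and the second then gives "ayIuMRKOUrjF".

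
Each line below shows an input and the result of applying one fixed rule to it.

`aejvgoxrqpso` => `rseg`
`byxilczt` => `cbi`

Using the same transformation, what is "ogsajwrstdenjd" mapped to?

Looking at the pairs, the operation is to swap the front and back halves of the string, then keep one character in every 3, starting at position 2 (positions 2nd, 5th, 8th, ...).
"ogsajwrstdenjd" → "stdenjdogsajwr" → "tnoar".

tnoar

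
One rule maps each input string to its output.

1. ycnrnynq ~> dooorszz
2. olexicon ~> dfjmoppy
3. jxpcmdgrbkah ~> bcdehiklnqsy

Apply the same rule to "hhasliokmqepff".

bfggiijlmnpqrt

Rule — sort the characters into alphabetical order, then shift every letter 1 place forward in the alphabet (wrapping around).
On "hhasliokmqepff" that produces "bfggiijlmnpqrt".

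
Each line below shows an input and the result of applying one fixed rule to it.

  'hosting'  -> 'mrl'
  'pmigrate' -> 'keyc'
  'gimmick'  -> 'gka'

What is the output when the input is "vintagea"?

grey

What's happening: shift every letter 2 places backward in the alphabet (wrapping around), then keep every other character starting from the second (positions 2nd, 4th, 6th, ...).
"vintagea" → "tglryecy" → "grey".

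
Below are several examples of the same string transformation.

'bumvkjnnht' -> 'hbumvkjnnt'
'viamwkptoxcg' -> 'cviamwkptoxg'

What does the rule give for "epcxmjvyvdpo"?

Rule — move the last character to the front, then swap the first and last characters.
Working it through for "epcxmjvyvdpo": intermediate "oepcxmjvyvdp", final "pepcxmjvyvdo".

pepcxmjvyvdo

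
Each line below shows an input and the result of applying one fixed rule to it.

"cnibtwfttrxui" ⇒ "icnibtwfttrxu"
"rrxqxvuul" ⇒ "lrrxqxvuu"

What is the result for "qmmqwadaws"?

sqmmqwadaw

What's happening: move the last character to the front.
So "qmmqwadaws" becomes "sqmmqwadaw".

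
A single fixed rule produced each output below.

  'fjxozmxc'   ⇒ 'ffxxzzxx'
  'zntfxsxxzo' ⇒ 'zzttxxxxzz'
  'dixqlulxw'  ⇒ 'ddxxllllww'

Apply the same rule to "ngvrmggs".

nnvvmmgg

Rule — keep every other character starting from the first (positions 1st, 3rd, 5th, ...), then double every character.
For "ngvrmggs", step one produces "nvmg"; step two turns that into "nnvvmmgg".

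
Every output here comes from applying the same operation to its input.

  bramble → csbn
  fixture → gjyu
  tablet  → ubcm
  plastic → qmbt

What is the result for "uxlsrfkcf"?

vymt

Each output is the input with this applied: shift every letter 1 place forward in the alphabet (wrapping around), then keep only the first 4 characters.
Starting from "uxlsrfkcf": after the first operation, "vymtsgldg"; after the second, "vymt".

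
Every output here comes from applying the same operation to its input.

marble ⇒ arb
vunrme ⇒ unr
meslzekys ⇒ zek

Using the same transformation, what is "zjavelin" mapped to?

vel

The pattern: move the last 2 characters to the front (rotate right by 2), then keep only the last 3 characters.
"zjavelin" → "inzjavel" → "vel".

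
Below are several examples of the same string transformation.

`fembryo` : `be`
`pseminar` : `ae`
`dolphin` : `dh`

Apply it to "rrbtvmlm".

bl

In each case the input is transformed by: sort the characters into alphabetical order, then keep only the first 2 characters.
Applying both steps to "rrbtvmlm": "blmmrrtv", then "bl".
(Check on "pseminar": → "aeimnprs" → "ae" ✓)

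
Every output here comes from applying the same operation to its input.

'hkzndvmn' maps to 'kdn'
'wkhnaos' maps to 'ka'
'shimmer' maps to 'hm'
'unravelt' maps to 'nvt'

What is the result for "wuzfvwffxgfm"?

Each output is the input with this applied: keep one character in every 3, starting at position 2 (positions 2nd, 5th, 8th, ...).
"wuzfvwffxgfm" → "uvff".

uvff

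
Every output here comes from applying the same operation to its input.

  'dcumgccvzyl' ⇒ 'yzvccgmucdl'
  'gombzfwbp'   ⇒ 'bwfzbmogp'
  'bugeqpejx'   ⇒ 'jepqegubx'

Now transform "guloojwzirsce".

Each output is the input with this applied: move the last character to the front, then reverse the string.
"guloojwzirsce" → "eguloojwzirsc" → "csrizwjooluge".

csrizwjooluge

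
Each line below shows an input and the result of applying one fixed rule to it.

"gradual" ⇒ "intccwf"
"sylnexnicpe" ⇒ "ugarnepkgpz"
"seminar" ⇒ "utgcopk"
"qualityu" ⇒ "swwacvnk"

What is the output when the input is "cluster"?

Looking at the pairs, the operation is to take characters alternately from the front and the back (1st, last, 2nd, 2nd-last, ...), then shift every letter 2 places forward in the alphabet (wrapping around).
Starting from "cluster": after the first operation, "crleuts"; after the second, "etngwvu".
(Check on "seminar": → "sreamni" → "utgcopk" ✓)

etngwvu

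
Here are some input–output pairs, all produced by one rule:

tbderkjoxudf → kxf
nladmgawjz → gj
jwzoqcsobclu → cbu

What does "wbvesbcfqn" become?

bq

The rule is to delete the first 3 characters, then keep one character in every 3, starting at position 3 (positions 3rd, 6th, 9th, ...).
"wbvesbcfqn" → "bq".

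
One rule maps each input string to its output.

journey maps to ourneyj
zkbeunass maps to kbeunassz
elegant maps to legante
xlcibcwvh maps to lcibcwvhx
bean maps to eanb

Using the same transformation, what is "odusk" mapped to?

Looking at the pairs, the operation is to move the first character to the end.
"odusk" → "dusko".

dusko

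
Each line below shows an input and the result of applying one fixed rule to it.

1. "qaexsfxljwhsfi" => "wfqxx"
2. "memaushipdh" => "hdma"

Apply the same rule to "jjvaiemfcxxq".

In each case the input is transformed by: keep one character in every 3, starting at position 1 (positions 1st, 4th, 7th, ...), then move the last 2 characters to the front (rotate right by 2).
For "jjvaiemfcxxq" the result is "mxja".

mxja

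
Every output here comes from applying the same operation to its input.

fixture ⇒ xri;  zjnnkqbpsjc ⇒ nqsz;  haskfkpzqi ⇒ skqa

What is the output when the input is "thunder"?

Looking at the pairs, the operation is to move the first 2 characters to the end (rotate left by 2), then keep one character in every 3, starting at position 1 (positions 1st, 4th, 7th, ...).
For "thunder", step one produces "underth"; step two turns that into "ueh".
(Check on "haskfkpzqi": → "skfkpzqiha" → "skqa" ✓)

ueh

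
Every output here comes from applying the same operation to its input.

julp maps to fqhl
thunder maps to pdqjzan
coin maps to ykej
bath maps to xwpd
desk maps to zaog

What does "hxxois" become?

What's happening: shift every letter 4 places backward in the alphabet (wrapping around).
Applying that to "hxxois" gives "dttkeo".

dttkeo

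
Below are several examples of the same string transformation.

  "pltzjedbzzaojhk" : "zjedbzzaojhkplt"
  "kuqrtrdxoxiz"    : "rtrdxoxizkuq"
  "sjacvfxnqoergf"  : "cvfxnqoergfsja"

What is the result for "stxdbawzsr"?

dbawzsrstx

In each case the input is transformed by: move the first 3 characters to the end (rotate left by 3).
On "stxdbawzsr" that produces "dbawzsrstx".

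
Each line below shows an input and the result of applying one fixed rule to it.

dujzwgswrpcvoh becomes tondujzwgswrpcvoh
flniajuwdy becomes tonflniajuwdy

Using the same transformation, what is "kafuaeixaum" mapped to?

What's happening: prepend "ton".
"kafuaeixaum" → "tonkafuaeixaum".

tonkafuaeixaum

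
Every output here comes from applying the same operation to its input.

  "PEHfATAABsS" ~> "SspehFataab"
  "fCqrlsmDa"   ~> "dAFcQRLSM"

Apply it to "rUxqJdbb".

Rule — move the last 2 characters to the front (rotate right by 2), then flip the case of every letter.
On "rUxqJdbb" that produces "BBRuXQjD".

BBRuXQjD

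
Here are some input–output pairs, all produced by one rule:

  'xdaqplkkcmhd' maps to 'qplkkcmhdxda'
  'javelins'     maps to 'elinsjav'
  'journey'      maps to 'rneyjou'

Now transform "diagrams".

gramsdia

The rule is to move the first 3 characters to the end (rotate left by 3).
On "diagrams" that produces "gramsdia".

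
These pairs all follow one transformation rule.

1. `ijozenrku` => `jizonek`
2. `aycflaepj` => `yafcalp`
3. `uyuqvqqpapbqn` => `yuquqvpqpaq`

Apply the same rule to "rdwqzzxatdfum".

drqwzzaxdtu

What's happening: swap each adjacent pair of characters (1↔2, 3↔4, ...), then delete the last 2 characters.
"rdwqzzxatdfum" → "drqwzzaxdtufm" → "drqwzzaxdtu".
(Check on "aycflaepj": → "yafcalpej" → "yafcalp" ✓)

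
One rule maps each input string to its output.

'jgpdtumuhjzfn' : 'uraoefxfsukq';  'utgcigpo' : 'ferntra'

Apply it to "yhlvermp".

jswgpcx

The rule is to shift every letter 11 places forward in the alphabet (wrapping around), then delete the last character.
On "yhlvermp": the first step gives "jswgpcxa", and the second then gives "jswgpcx".
(Check on "jgpdtumuhjzfn": → "uraoefxfsukqy" → "uraoefxfsukq" ✓)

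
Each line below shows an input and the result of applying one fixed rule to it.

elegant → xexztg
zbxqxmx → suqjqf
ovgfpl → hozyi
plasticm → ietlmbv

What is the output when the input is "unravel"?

What's happening: delete the last character, then shift every letter 7 places backward in the alphabet (wrapping around).
Working it through for "unravel": intermediate "unrave", final "ngktox".
(Check on "elegant": → "elegan" → "xexztg" ✓)

ngktox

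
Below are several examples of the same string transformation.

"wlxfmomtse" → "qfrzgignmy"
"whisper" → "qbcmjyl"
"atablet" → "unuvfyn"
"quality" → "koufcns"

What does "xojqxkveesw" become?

What's happening: shift every letter 6 places backward in the alphabet (wrapping around).
Doing the same to "xojqxkveesw": "ridkrepyymq".

ridkrepyymq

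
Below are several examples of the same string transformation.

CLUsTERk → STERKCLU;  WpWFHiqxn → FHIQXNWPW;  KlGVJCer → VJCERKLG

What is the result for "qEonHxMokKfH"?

Rule — move the first 3 characters to the end (rotate left by 3), then convert every letter to uppercase.
Working it through for "qEonHxMokKfH": intermediate "nHxMokKfHqEo", final "NHXMOKKFHQEO".

NHXMOKKFHQEO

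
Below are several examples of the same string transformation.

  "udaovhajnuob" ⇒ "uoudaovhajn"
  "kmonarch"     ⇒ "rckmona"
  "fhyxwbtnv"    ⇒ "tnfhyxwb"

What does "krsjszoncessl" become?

Looking at the pairs, the operation is to delete the last character, then move the last 2 characters to the front (rotate right by 2).
Working it through for "krsjszoncessl": intermediate "krsjszoncess", final "sskrsjszonce".

sskrsjszonce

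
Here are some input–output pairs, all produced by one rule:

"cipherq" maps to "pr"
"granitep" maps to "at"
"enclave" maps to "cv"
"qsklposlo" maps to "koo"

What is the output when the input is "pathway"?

What's happening: keep one character in every 3, starting at position 3 (positions 3rd, 6th, 9th, ...).
On "pathway" that produces "ta".

ta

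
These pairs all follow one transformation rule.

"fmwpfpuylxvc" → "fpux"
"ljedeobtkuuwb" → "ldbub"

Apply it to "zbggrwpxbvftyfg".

In each case the input is transformed by: keep one character in every 3, starting at position 1 (positions 1st, 4th, 7th, ...).
"zbggrwpxbvftyfg" → "zgpvy".

zgpvy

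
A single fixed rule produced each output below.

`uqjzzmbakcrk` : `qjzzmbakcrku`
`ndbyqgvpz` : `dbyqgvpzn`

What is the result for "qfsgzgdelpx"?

fsgzgdelpxq

Each output is the input with this applied: move the first character to the end.
Doing the same to "qfsgzgdelpx": "fsgzgdelpxq".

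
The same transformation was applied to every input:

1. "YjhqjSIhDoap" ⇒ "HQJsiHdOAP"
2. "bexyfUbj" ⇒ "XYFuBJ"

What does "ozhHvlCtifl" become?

HhVLcTIFL

Rule — delete the first 2 characters, then flip the case of every letter.
Applying both steps to "ozhHvlCtifl": "hHvlCtifl", then "HhVLcTIFL".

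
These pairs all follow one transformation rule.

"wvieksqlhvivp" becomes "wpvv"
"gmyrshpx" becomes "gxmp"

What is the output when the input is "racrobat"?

Rule — take characters alternately from the front and the back (1st, last, 2nd, 2nd-last, ...), then keep only the first 4 characters.
For "racrobat" the result is "rtaa".
(Check on "wvieksqlhvivp": → "wpvviievkhslq" → "wpvv" ✓)

rtaa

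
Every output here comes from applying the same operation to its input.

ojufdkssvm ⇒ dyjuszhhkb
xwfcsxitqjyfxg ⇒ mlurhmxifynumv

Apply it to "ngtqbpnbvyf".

cvifqecqknu

The pattern: shift every letter 11 places backward in the alphabet (wrapping around).
"ngtqbpnbvyf" → "cvifqecqknu".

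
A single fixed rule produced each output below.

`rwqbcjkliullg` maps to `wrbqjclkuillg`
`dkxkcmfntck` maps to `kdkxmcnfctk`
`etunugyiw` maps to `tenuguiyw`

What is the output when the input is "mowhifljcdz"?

omhwfijldcz

Each output is the input with this applied: swap each adjacent pair of characters (1↔2, 3↔4, ...).
"mowhifljcdz" → "omhwfijldcz".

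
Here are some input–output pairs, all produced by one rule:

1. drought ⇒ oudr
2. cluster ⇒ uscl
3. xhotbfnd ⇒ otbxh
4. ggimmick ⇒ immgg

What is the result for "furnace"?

In each case the input is transformed by: delete the last 3 characters, then move the first 2 characters to the end (rotate left by 2).
Applying both steps to "furnace": "furn", then "rnfu".

rnfu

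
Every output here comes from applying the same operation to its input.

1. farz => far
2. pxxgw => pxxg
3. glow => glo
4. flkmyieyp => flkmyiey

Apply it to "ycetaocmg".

In each case the input is transformed by: delete the last character.
So "ycetaocmg" becomes "ycetaocm".

ycetaocm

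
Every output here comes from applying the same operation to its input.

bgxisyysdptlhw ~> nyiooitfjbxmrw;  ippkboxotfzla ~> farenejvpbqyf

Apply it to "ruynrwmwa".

odhmcmqhk

Looking at the pairs, the operation is to shift every letter 10 places backward in the alphabet (wrapping around), then move the first 2 characters to the end (rotate left by 2).
"ruynrwmwa" → "hkodhmcmq" → "odhmcmqhk".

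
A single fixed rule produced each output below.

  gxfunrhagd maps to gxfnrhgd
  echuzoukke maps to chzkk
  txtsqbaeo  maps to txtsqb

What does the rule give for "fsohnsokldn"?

fshnskldn

Looking at the pairs, the operation is to remove every vowel.
On "fsohnsokldn" that produces "fshnskldn".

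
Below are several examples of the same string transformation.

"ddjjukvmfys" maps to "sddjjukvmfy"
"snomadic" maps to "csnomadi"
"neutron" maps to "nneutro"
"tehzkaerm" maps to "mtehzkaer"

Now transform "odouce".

Rule — move the last character to the front.
For "odouce" the result is "eodouc".

eodouc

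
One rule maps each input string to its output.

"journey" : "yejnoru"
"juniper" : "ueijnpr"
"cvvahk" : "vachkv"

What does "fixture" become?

The rule is to sort the characters into alphabetical order, then move the last character to the front.
On "fixture": the first step gives "efirtux", and the second then gives "xefirtu".
(Check on "journey": → "ejnoruy" → "yejnoru" ✓)

xefirtu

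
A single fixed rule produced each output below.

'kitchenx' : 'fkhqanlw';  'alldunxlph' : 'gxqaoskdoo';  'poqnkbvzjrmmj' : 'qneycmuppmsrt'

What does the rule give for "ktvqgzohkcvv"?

tjcrknfyynwy

Looking at the pairs, the operation is to shift every letter 3 places forward in the alphabet (wrapping around), then move the first 3 characters to the end (rotate left by 3).
Applying both steps to "ktvqgzohkcvv": "nwytjcrknfyy", then "tjcrknfyynwy".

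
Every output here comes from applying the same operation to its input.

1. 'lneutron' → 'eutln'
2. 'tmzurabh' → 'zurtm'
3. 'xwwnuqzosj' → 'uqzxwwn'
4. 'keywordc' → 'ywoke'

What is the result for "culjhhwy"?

Rule — delete the last 3 characters, then move the last 3 characters to the front (rotate right by 3).
On "culjhhwy": the first step gives "culjh", and the second then gives "ljhcu".
(Check on "lneutron": → "lneut" → "eutln" ✓)

ljhcu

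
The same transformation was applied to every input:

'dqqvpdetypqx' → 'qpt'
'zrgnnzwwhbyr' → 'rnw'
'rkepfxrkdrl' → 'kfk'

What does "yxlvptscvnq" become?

xpc

Each output is the input with this applied: delete the last 2 characters, then keep one character in every 3, starting at position 2 (positions 2nd, 5th, 8th, ...).
On "yxlvptscvnq": the first step gives "yxlvptscv", and the second then gives "xpc".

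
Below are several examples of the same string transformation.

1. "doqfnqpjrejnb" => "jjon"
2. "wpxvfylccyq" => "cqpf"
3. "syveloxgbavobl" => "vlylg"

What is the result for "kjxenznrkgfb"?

In each case the input is transformed by: keep one character in every 3, starting at position 2 (positions 2nd, 5th, 8th, ...), then move the last 2 characters to the front (rotate right by 2).
"kjxenznrkgfb" → "jnrf" → "rfjn".

rfjn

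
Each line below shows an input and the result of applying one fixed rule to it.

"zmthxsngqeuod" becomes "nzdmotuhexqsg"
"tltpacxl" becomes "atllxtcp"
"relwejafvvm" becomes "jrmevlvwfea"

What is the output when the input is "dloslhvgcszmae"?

gdelaomszlshcv

Looking at the pairs, the operation is to take characters alternately from the front and the back (1st, last, 2nd, 2nd-last, ...), then move the last character to the front.
Applying both steps to "dloslhvgcszmae": "delaomszlshcvg", then "gdelaomszlshcv".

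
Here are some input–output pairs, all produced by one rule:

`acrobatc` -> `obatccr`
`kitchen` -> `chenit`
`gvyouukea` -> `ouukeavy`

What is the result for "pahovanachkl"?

ovanachklah

What's happening: delete the first character, then move the first 2 characters to the end (rotate left by 2).
For "pahovanachkl", step one produces "ahovanachkl"; step two turns that into "ovanachklah".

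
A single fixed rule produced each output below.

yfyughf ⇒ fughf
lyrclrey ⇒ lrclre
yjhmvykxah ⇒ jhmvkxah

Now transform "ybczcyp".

Looking at the pairs, the operation is to remove every "y".
"ybczcyp" → "bczcp".

bczcp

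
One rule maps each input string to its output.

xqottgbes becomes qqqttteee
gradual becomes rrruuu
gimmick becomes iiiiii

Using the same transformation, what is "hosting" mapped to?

oooiii

What's happening: keep one character in every 3, starting at position 2 (positions 2nd, 5th, 8th, ...), then repeat every character 3 times.
"hosting" → "oi" → "oooiii".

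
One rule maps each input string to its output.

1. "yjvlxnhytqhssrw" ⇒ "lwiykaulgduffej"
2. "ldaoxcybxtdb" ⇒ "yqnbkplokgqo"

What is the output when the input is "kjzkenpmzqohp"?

The pattern: shift every letter 13 places forward in the alphabet (wrapping around) — i.e. ROT13.
On "kjzkenpmzqohp" that produces "xwmxraczmdbuc".

xwmxraczmdbuc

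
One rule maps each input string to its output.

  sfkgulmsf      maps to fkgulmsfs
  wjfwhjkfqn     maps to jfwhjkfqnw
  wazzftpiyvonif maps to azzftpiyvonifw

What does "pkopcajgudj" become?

In each case the input is transformed by: move the first character to the end.
On "pkopcajgudj" that produces "kopcajgudjp".

kopcajgudjp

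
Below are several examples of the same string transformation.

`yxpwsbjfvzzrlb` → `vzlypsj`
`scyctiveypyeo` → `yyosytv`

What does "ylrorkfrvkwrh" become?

vwhyrrf

Each output is the input with this applied: keep every other character starting from the first (positions 1st, 3rd, 5th, ...), then move the last 3 characters to the front (rotate right by 3).
Working it through for "ylrorkfrvkwrh": intermediate "yrrfvwh", final "vwhyrrf".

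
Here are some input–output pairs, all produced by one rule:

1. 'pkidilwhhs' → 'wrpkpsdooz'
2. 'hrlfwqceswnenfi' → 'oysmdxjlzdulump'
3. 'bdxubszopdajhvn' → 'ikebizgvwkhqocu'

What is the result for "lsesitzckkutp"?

The transformation: shift every letter 7 places forward in the alphabet (wrapping around).
Doing the same to "lsesitzckkutp": "szlzpagjrrbaw".

szlzpagjrrbaw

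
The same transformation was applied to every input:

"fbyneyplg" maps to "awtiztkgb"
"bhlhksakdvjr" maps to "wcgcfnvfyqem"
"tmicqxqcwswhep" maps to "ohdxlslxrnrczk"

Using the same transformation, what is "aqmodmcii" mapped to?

Rule — shift every letter 5 places backward in the alphabet (wrapping around).
Applying that to "aqmodmcii" gives "vlhjyhxdd".

vlhjyhxdd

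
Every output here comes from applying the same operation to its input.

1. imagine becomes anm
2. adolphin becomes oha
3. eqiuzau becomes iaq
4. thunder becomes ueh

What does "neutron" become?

Looking at the pairs, the operation is to move the first 2 characters to the end (rotate left by 2), then keep one character in every 3, starting at position 1 (positions 1st, 4th, 7th, ...).
On "neutron" that produces "uoe".

uoe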